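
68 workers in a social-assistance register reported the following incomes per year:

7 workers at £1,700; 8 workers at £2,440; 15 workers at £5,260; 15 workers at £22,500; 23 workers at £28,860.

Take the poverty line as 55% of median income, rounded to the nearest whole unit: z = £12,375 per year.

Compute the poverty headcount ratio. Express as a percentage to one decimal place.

44.1%

30 of the 68 workers have income below £12,375.
H = 30/68 = 44.1%.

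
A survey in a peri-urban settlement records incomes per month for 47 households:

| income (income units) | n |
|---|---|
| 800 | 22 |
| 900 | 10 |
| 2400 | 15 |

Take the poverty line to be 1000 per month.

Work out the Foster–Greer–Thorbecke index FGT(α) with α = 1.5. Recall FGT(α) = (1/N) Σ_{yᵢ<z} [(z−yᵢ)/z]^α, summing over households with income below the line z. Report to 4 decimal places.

0.0486

Incomes under z: 22×800, 10×900 (q = 32 of N = 47).
Normalized shortfalls: (1000−800)/1000 = 0.2000 (×22); (1000−900)/1000 = 0.1000 (×10).
Raised to α = 1.5: 0.08944 (×22); 0.03162 (×10).
Sum = 2.283968; FGT(1.5) = 2.283968 / 47 = 0.0486.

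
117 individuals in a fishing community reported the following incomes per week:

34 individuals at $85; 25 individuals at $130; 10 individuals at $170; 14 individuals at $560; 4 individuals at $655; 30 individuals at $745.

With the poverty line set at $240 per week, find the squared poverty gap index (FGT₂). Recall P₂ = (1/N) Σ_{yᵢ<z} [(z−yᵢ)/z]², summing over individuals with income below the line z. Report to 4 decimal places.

Poor units: 34×$85, 25×$130, 10×$170 (q = 69 of N = 117).
Gap ratios (z−y)/z: (240−85)/240 = 0.6458 (×34); (240−130)/240 = 0.4583 (×25); (240−170)/240 = 0.2917 (×10).
Squared: 0.4171 (×34); 0.2101 (×25); 0.0851 (×10).
Sum = 20.283854; P₂ = 20.283854 / 117 = 0.1734.

0.1734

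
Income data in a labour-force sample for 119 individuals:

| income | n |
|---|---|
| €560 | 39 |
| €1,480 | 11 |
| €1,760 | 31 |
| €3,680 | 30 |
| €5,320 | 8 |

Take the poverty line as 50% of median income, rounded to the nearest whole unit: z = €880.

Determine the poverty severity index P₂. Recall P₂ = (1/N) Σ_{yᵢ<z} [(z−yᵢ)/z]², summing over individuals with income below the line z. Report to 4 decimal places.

0.0433

Below the line: 39×€560 (q = 39 of N = 119).
Gap ratios (z−y)/z: (880−560)/880 = 0.3636 (×39).
Squared: 0.1322 (×39).
Sum = 5.157025; P₂ = 5.157025 / 119 = 0.0433.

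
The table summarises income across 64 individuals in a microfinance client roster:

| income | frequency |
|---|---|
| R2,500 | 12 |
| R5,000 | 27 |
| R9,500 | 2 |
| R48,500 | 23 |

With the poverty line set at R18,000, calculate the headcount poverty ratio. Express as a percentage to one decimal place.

41 of the 64 individuals have income below R18,000.
H = 41/64 = 64.1%.

64.1%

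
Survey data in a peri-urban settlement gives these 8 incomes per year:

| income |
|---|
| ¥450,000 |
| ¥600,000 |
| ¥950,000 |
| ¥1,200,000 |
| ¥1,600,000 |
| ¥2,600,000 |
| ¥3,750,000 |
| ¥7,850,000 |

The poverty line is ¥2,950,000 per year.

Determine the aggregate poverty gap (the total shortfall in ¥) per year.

Below the line: ¥450,000, ¥600,000, ¥950,000, ¥1,200,000, ¥1,600,000, ¥2,600,000 (q = 6 of N = 8).
Individual gaps: 2950000−450000 = 2500000; 2950000−600000 = 2350000; 2950000−950000 = 2000000; 2950000−1200000 = 1750000; 2950000−1600000 = 1350000; 2950000−2600000 = 350000.
Aggregate gap = ¥10,300,000.

¥10,300,000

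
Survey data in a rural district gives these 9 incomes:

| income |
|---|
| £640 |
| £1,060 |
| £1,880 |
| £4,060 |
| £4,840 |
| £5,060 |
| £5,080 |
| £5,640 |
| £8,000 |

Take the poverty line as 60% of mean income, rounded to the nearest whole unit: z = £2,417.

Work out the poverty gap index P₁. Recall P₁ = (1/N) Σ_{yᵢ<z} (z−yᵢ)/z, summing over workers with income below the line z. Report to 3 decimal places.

0.169

Below z: £640, £1,060, £1,880 (q = 3 of N = 9).
Shortfall ratios: (2417−640)/2417 = 0.7352; (2417−1060)/2417 = 0.5614; (2417−1880)/2417 = 0.2222.
Σ = 1.518825. Dividing by the full population N = 9 gives P₁ = 0.169.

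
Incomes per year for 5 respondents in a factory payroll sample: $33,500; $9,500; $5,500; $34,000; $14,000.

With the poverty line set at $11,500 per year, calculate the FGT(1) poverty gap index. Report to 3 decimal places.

Below z: $5,500, $9,500 (q = 2 of N = 5).
Shortfall ratios: (11500−5500)/11500 = 0.5217; (11500−9500)/11500 = 0.1739.
Σ = 0.695652. Dividing by the full population N = 5 gives P₁ = 0.139.

0.139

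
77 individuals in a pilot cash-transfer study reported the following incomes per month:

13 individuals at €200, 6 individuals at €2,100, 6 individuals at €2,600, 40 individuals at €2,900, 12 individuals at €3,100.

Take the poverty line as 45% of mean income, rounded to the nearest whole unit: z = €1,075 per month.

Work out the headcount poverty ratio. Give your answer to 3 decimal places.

13 of the 77 individuals have income below €1,075.
H = 13/77 = 0.169.

0.169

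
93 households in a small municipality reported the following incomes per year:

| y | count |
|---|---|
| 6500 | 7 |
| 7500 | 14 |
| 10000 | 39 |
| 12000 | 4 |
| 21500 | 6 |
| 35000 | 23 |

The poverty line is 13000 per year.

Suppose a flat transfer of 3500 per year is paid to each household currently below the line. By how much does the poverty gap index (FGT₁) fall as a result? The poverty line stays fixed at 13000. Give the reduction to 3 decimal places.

Before: below the line — 7×6500, 14×7500, 39×10000, 4×12000; poverty gap index (FGT₁) = 0.20141.
After the 3500 transfer: below the line — 7×10000, 14×11000; poverty gap index (FGT₁) = 0.04053.
Reduction = 0.20141 − 0.04053 = 0.161.

0.161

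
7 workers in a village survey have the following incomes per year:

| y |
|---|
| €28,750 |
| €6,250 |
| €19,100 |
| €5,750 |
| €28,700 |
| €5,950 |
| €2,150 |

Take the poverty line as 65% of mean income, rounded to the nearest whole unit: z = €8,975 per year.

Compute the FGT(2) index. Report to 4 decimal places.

Below z: €2,150, €5,750, €5,950, €6,250 (q = 4 of N = 7).
Normalized shortfalls: (8975−2150)/8975 = 0.7604; (8975−5750)/8975 = 0.3593; (8975−5950)/8975 = 0.3370; (8975−6250)/8975 = 0.3036.
Squared: 0.5783; 0.1291; 0.1136; 0.0922.
Sum = 0.913183; P₂ = 0.913183 / 7 = 0.1305.

0.1305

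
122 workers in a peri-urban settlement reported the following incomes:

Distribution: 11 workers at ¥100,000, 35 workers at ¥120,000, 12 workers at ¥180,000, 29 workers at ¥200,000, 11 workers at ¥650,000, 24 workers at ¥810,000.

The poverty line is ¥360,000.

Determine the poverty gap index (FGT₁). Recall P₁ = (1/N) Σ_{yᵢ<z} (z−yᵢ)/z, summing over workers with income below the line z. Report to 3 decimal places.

Poor units: 11×¥100,000, 35×¥120,000, 12×¥180,000, 29×¥200,000 (q = 87 of N = 122).
Relative gaps: (360000−100000)/360000 = 0.7222 (×11); (360000−120000)/360000 = 0.6667 (×35); (360000−180000)/360000 = 0.5000 (×12); (360000−200000)/360000 = 0.4444 (×29).
Σ = 50.166667. Dividing by the full population N = 122 gives P₁ = 0.411.

0.411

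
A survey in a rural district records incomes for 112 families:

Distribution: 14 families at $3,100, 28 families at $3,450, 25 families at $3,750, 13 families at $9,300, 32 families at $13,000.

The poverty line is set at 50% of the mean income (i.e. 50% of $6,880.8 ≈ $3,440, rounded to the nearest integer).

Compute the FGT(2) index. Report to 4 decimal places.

Poor units: 14×$3,100 (q = 14 of N = 112).
Gap ratios (z−y)/z: (3440−3100)/3440 = 0.0988 (×14).
Squared: 0.0098 (×14).
Sum = 0.136763; P₂ = 0.136763 / 112 = 0.0012.

0.0012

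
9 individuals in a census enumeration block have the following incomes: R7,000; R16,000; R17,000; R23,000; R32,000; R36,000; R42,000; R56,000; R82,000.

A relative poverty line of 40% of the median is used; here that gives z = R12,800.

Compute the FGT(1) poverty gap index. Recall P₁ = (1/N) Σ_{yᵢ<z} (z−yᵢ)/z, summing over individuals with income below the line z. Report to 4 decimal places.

0.0503

Below z: R7,000 (q = 1 of N = 9).
Normalized shortfalls: (12800−7000)/12800 = 0.4531.
Σ = 0.453125. Dividing by the full population N = 9 gives P₁ = 0.0503.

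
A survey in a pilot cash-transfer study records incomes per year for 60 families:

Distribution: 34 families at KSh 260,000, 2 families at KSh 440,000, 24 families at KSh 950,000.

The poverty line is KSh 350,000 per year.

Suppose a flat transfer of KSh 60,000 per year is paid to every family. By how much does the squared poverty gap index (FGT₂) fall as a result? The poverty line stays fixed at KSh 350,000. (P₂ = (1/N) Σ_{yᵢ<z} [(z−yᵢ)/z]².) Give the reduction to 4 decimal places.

0.0333

Before: below the line — 34×KSh 260,000; squared poverty gap index (FGT₂) = 0.037469.
After the KSh 60,000 transfer: below the line — 34×KSh 320,000; squared poverty gap index (FGT₂) = 0.004163.
Reduction = 0.037469 − 0.004163 = 0.0333.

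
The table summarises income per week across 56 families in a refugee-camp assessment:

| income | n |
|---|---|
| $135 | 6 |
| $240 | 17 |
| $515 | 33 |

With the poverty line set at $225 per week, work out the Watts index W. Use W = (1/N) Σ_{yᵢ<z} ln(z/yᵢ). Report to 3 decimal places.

0.055

Below z: 6×$135 (q = 6 of N = 56).
ln(z/y) terms: ln(225/135) = 0.5108 (×6).
W = 3.064954 / 56 = 0.055.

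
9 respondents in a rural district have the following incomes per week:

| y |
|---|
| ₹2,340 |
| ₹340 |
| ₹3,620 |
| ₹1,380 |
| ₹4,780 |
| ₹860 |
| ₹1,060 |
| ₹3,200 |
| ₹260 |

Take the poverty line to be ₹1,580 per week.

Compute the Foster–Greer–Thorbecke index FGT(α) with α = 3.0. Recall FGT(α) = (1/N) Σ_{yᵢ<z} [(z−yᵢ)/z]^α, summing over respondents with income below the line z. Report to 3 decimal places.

0.133

Incomes under z: ₹260, ₹340, ₹860, ₹1,060, ₹1,380 (q = 5 of N = 9).
Relative gaps: (1580−260)/1580 = 0.8354; (1580−340)/1580 = 0.7848; (1580−860)/1580 = 0.4557; (1580−1060)/1580 = 0.3291; (1580−1380)/1580 = 0.1266.
Raised to α = 3.0: 0.58311; 0.48339; 0.09463; 0.03565; 0.00203.
Sum = 1.198802; FGT(3.0) = 1.198802 / 9 = 0.133.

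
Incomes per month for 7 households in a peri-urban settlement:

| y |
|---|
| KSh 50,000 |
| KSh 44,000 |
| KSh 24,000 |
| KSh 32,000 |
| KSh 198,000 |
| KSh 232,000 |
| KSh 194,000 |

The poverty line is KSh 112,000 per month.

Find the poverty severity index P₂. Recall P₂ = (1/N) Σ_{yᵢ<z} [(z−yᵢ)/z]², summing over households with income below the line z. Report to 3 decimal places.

Poor units: KSh 24,000, KSh 32,000, KSh 44,000, KSh 50,000 (q = 4 of N = 7).
Gap ratios (z−y)/z: (112000−24000)/112000 = 0.7857; (112000−32000)/112000 = 0.7143; (112000−44000)/112000 = 0.6071; (112000−50000)/112000 = 0.5536.
Squared: 0.6173; 0.5102; 0.3686; 0.3064.
Sum = 1.802615; P₂ = 1.802615 / 7 = 0.258.

0.258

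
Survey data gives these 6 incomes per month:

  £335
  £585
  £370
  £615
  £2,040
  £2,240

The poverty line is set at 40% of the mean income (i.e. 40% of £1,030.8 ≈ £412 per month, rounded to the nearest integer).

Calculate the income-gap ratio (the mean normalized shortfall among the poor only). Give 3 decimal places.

0.144

Incomes under z: £335, £370 (q = 2 of N = 6).
Relative gaps: 0.1869, 0.1019; sum = 0.288835.
I averages over the q = 2 poor units only: 0.288835 / 2 = 0.144.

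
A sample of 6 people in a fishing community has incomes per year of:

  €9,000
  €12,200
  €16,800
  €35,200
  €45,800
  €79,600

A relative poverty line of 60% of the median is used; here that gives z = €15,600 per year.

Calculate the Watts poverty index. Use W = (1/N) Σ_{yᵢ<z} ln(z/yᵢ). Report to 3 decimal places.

Below z: €9,000, €12,200 (q = 2 of N = 6).
Log shortfalls: ln(15600/9000) = 0.5500; ln(15600/12200) = 0.2458.
W = 0.795881 / 6 = 0.133.

0.133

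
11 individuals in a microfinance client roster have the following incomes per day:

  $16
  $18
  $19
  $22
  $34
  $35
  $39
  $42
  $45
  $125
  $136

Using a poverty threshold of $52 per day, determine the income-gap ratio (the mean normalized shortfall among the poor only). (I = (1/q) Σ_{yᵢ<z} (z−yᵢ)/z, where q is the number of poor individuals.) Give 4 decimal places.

0.4231

Below the line: $16, $18, $19, $22, $34, $35, $39, $42, $45 (q = 9 of N = 11).
Relative gaps: 0.6923, 0.6538, 0.6346, 0.5769, 0.3462, 0.3269, 0.2500, 0.1923, 0.1346; sum = 3.807692.
I averages over the q = 9 poor units only: 3.807692 / 9 = 0.4231.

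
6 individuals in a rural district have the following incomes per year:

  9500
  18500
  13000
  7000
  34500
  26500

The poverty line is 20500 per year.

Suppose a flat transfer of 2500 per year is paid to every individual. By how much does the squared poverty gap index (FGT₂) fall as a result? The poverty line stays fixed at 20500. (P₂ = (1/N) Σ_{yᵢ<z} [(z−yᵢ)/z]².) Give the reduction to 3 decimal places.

Before: below the line — 7000, 9500, 13000, 18500; squared poverty gap index (FGT₂) = 0.14416.
After the 2500 transfer: below the line — 9500, 12000, 15500; squared poverty gap index (FGT₂) = 0.08656.
Reduction = 0.14416 − 0.08656 = 0.058.

0.058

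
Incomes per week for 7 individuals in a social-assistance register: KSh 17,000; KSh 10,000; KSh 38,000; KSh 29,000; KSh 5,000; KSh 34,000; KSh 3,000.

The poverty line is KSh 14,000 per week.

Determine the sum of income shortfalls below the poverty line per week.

KSh 24,000

Poor units: KSh 3,000, KSh 5,000, KSh 10,000 (q = 3 of N = 7).
Individual gaps: 14000−3000 = 11000; 14000−5000 = 9000; 14000−10000 = 4000.
Aggregate gap = KSh 24,000.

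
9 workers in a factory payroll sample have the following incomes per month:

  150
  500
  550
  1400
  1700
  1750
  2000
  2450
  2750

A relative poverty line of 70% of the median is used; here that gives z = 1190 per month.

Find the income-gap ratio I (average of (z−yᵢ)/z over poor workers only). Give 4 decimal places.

0.6639

Below the line: 150, 500, 550 (q = 3 of N = 9).
Shortfall ratios (z−y)/z: 0.8739, 0.5798, 0.5378; sum = 1.991597.
The income-gap ratio divides by q (the poor only): 1.991597 / 3 = 0.6639.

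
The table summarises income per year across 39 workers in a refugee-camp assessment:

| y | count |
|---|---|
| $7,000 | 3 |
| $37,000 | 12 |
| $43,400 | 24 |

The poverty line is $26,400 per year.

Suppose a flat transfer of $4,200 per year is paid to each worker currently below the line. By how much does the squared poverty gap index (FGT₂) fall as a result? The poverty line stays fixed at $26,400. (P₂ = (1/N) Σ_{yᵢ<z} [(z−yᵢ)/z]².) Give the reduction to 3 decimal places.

0.016

Before: below the line — 3×$7,000; squared poverty gap index (FGT₂) = 0.04154.
After the $4,200 transfer: below the line — 3×$11,200; squared poverty gap index (FGT₂) = 0.02550.
Reduction = 0.04154 − 0.02550 = 0.016.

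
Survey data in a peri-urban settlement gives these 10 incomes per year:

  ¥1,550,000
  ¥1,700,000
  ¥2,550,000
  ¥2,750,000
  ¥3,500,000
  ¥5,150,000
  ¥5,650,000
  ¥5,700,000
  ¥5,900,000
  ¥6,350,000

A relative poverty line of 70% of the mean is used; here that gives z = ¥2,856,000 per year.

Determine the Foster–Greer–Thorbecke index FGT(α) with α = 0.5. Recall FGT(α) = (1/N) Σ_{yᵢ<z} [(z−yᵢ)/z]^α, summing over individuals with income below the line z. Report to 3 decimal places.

0.183

Incomes under z: ¥1,550,000, ¥1,700,000, ¥2,550,000, ¥2,750,000 (q = 4 of N = 10).
Gap ratios (z−y)/z: (2856000−1550000)/2856000 = 0.4573; (2856000−1700000)/2856000 = 0.4048; (2856000−2550000)/2856000 = 0.1071; (2856000−2750000)/2856000 = 0.0371.
Raised to α = 0.5: 0.67623; 0.63621; 0.32733; 0.19265.
Sum = 1.832415; FGT(0.5) = 1.832415 / 10 = 0.183.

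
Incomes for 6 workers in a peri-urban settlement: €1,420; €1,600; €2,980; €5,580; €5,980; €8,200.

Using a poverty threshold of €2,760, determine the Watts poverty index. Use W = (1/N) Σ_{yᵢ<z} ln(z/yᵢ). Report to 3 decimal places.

Incomes under z: €1,420, €1,600 (q = 2 of N = 6).
Log gaps: ln(2760/1420) = 0.6646; ln(2760/1600) = 0.5452.
W = 1.209801 / 6 = 0.202.

0.202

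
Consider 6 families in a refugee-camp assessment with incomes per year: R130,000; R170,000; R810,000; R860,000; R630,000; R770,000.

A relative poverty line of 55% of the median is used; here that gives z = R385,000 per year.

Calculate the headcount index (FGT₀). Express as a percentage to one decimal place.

2 of the 6 families have income below R385,000.
H = 2/6 = 33.3%.

33.3%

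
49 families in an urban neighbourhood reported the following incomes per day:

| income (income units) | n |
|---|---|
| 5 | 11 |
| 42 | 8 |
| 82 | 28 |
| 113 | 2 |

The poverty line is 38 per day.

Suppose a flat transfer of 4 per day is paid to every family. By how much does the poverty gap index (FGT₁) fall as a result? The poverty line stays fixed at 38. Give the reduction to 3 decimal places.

Before: below the line — 11×5; poverty gap index (FGT₁) = 0.19495.
After the 4 transfer: below the line — 11×9; poverty gap index (FGT₁) = 0.17132.
Reduction = 0.19495 − 0.17132 = 0.024.

0.024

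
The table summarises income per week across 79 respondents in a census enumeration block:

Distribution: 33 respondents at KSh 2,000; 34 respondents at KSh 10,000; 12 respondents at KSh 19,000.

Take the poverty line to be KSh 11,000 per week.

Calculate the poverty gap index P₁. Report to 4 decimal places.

0.3809

Below z: 33×KSh 2,000, 34×KSh 10,000 (q = 67 of N = 79).
Normalized shortfalls: (11000−2000)/11000 = 0.8182 (×33); (11000−10000)/11000 = 0.0909 (×34).
Σ = 30.090909. Dividing by the full population N = 79 gives P₁ = 0.3809.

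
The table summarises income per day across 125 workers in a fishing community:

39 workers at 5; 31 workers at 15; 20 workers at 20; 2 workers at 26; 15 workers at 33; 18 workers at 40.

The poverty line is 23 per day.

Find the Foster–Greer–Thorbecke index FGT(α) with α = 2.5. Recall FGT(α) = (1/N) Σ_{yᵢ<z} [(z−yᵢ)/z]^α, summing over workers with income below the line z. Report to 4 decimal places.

0.1877

Below z: 39×5, 31×15, 20×20 (q = 90 of N = 125).
Normalized shortfalls: (23−5)/23 = 0.7826 (×39); (23−15)/23 = 0.3478 (×31); (23−20)/23 = 0.1304 (×20).
Raised to α = 2.5: 0.54183 (×39); 0.07135 (×31); 0.00614 (×20).
Sum = 23.466100; FGT(2.5) = 23.466100 / 125 = 0.1877.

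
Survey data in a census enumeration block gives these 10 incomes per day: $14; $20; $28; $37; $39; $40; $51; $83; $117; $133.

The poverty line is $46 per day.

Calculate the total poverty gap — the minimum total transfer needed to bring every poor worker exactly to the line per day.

Poor units: $14, $20, $28, $37, $39, $40 (q = 6 of N = 10).
Individual gaps: 46−14 = 32; 46−20 = 26; 46−28 = 18; 46−37 = 9; 46−39 = 7; 46−40 = 6.
Aggregate gap = $98.

$98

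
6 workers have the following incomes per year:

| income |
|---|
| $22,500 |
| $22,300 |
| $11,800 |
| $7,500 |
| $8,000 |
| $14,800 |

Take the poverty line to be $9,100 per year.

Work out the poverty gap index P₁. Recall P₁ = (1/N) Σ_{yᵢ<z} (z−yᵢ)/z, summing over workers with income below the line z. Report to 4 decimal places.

0.0495

Below z: $7,500, $8,000 (q = 2 of N = 6).
Shortfall ratios: (9100−7500)/9100 = 0.1758; (9100−8000)/9100 = 0.1209.
Σ = 0.296703. Dividing by the full population N = 6 gives P₁ = 0.0495.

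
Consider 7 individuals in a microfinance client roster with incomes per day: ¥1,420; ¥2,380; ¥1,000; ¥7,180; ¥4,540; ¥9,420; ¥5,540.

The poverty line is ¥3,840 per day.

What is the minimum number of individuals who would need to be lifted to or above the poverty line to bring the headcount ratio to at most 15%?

2

Currently q = 3 of N = 7 are below the line (H = 0.429).
A headcount ratio of at most 15% allows at most ⌊0.15 × 7⌋ = 1 poor individuals.
So at least 3 − 1 = 2 must be lifted.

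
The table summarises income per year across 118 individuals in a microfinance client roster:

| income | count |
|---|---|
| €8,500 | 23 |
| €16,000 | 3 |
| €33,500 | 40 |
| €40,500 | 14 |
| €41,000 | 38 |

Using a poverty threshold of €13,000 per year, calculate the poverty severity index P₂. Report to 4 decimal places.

0.0234

Poor units: 23×€8,500 (q = 23 of N = 118).
Relative gaps: (13000−8500)/13000 = 0.3462 (×23).
Squared: 0.1198 (×23).
Sum = 2.755917; P₂ = 2.755917 / 118 = 0.0234.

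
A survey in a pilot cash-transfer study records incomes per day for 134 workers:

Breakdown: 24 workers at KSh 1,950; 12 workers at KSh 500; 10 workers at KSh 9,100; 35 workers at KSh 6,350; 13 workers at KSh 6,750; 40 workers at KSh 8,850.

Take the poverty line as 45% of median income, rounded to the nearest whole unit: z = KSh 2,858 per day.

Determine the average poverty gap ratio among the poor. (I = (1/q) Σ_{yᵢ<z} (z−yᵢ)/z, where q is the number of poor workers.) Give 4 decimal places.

Below the line: 12×KSh 500, 24×KSh 1,950 (q = 36 of N = 134).
Shortfall ratios (z−y)/z: 0.8251 (×12), 0.3177 (×24); sum = 17.525542.
The income-gap ratio divides by q (the poor only): 17.525542 / 36 = 0.4868.

0.4868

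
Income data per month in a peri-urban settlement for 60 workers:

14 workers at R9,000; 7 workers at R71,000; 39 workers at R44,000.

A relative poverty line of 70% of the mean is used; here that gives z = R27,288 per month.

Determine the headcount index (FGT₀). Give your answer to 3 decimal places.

14 of the 60 workers have income below R27,288.
H = 14/60 = 0.233.

0.233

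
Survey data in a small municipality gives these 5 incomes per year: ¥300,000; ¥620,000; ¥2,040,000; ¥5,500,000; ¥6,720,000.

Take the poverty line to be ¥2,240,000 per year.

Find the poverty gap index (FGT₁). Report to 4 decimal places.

0.3357

Incomes under z: ¥300,000, ¥620,000, ¥2,040,000 (q = 3 of N = 5).
Gap ratios (z−y)/z: (2240000−300000)/2240000 = 0.8661; (2240000−620000)/2240000 = 0.7232; (2240000−2040000)/2240000 = 0.0893.
Sum of shortfalls = 1.678571; P₁ averages over all N: 1.678571 / 5 = 0.3357.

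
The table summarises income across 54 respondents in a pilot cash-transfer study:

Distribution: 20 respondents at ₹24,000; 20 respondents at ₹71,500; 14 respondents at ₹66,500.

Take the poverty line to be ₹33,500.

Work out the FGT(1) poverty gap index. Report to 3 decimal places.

0.105

Below the line: 20×₹24,000 (q = 20 of N = 54).
Normalized shortfalls: (33500−24000)/33500 = 0.2836 (×20).
Sum of shortfalls = 5.671642; P₁ averages over all N: 5.671642 / 54 = 0.105.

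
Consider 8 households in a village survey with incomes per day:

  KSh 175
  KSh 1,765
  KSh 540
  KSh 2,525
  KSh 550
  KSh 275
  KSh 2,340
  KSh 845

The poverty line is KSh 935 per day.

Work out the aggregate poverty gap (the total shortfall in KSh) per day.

Below the line: KSh 175, KSh 275, KSh 540, KSh 550, KSh 845 (q = 5 of N = 8).
Individual gaps: 935−175 = 760; 935−275 = 660; 935−540 = 395; 935−550 = 385; 935−845 = 90.
Aggregate gap = KSh 2,290.

KSh 2,290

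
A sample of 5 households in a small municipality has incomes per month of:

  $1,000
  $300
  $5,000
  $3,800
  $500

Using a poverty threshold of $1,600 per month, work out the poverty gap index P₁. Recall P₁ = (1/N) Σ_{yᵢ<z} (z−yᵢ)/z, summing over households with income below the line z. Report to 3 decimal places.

0.375

Incomes under z: $300, $500, $1,000 (q = 3 of N = 5).
Shortfall ratios: (1600−300)/1600 = 0.8125; (1600−500)/1600 = 0.6875; (1600−1000)/1600 = 0.3750.
Σ = 1.875000. Dividing by the full population N = 5 gives P₁ = 0.375.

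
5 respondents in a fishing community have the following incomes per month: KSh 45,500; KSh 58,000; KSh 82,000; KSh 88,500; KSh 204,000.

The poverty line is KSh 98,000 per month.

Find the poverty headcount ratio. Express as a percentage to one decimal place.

4 of the 5 respondents have income below KSh 98,000.
H = 4/5 = 80.0%.

80.0%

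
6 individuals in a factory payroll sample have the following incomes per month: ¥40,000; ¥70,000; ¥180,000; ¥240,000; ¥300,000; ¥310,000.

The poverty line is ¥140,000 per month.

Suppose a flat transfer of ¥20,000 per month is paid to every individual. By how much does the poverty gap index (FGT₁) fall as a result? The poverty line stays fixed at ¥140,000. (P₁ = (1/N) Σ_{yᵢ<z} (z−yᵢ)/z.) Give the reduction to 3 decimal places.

Before: below the line — ¥40,000, ¥70,000; poverty gap index (FGT₁) = 0.20238.
After the ¥20,000 transfer: below the line — ¥60,000, ¥90,000; poverty gap index (FGT₁) = 0.15476.
Reduction = 0.20238 − 0.15476 = 0.048.

0.048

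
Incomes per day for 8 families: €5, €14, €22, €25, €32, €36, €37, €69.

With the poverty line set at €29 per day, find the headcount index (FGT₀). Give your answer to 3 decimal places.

4 of the 8 families have income below €29.
H = 4/8 = 0.500.

0.500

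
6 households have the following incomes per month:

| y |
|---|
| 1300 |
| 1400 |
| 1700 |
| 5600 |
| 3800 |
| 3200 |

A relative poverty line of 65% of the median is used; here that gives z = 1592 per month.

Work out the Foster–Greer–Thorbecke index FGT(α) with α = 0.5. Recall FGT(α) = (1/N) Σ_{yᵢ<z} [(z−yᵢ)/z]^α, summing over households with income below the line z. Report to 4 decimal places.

Incomes under z: 1300, 1400 (q = 2 of N = 6).
Shortfall ratios: (1592−1300)/1592 = 0.1834; (1592−1400)/1592 = 0.1206.
Raised to α = 0.5: 0.42827; 0.34728.
Sum = 0.775552; FGT(0.5) = 0.775552 / 6 = 0.1293.

0.1293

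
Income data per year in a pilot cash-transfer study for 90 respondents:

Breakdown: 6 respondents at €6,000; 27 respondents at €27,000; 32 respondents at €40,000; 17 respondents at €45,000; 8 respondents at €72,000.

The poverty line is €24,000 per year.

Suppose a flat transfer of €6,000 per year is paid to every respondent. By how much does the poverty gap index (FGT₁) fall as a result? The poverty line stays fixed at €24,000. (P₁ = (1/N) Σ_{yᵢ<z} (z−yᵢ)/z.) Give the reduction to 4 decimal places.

Before: below the line — 6×€6,000; poverty gap index (FGT₁) = 0.050000.
After the €6,000 transfer: below the line — 6×€12,000; poverty gap index (FGT₁) = 0.033333.
Reduction = 0.050000 − 0.033333 = 0.0167.

0.0167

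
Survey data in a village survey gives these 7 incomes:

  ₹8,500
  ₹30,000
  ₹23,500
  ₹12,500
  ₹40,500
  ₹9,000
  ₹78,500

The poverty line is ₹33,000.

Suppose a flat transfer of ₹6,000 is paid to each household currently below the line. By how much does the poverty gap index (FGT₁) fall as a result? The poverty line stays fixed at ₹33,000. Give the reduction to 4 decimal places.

0.1169

Before: below the line — ₹8,500, ₹9,000, ₹12,500, ₹23,500, ₹30,000; poverty gap index (FGT₁) = 0.352814.
After the ₹6,000 transfer: below the line — ₹14,500, ₹15,000, ₹18,500, ₹29,500; poverty gap index (FGT₁) = 0.235931.
Reduction = 0.352814 − 0.235931 = 0.1169.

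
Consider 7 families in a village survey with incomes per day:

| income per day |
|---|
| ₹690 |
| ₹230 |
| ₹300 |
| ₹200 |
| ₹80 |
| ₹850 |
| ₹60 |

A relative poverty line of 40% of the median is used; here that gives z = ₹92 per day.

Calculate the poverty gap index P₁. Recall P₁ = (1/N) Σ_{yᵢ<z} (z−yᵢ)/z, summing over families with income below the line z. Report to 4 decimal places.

Below z: ₹60, ₹80 (q = 2 of N = 7).
Gap ratios (z−y)/z: (92−60)/92 = 0.3478; (92−80)/92 = 0.1304.
Σ = 0.478261. Dividing by the full population N = 7 gives P₁ = 0.0683.

0.0683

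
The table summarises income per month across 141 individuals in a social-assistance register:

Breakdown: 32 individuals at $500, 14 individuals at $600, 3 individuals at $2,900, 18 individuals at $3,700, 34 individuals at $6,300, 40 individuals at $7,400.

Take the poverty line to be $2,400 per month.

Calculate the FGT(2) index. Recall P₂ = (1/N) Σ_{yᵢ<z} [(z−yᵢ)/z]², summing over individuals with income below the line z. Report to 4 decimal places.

0.1981

Below z: 32×$500, 14×$600 (q = 46 of N = 141).
Relative gaps: (2400−500)/2400 = 0.7917 (×32); (2400−600)/2400 = 0.7500 (×14).
Squared: 0.6267 (×32); 0.5625 (×14).
Sum = 27.930556; P₂ = 27.930556 / 141 = 0.1981.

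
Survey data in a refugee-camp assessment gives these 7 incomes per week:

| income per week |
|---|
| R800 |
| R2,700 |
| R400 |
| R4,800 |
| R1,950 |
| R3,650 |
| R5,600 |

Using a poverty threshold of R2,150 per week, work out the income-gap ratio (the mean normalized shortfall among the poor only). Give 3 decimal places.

0.512

Poor units: R400, R800, R1,950 (q = 3 of N = 7).
Relative gaps: 0.8140, 0.6279, 0.0930; sum = 1.534884.
The income-gap ratio divides by q (the poor only): 1.534884 / 3 = 0.512.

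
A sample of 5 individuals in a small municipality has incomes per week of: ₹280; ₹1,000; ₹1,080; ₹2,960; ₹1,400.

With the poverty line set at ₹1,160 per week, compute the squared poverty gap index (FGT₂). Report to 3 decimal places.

Poor units: ₹280, ₹1,000, ₹1,080 (q = 3 of N = 5).
Shortfall ratios: (1160−280)/1160 = 0.7586; (1160−1000)/1160 = 0.1379; (1160−1080)/1160 = 0.0690.
Squared: 0.5755; 0.0190; 0.0048.
Sum = 0.599287; P₂ = 0.599287 / 5 = 0.120.

0.120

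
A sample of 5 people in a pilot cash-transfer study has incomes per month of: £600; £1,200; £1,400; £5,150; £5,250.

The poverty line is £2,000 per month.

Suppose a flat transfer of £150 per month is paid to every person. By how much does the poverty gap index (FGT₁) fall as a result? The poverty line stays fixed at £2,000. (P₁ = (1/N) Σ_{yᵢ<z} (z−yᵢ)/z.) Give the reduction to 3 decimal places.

0.045

Before: below the line — £600, £1,200, £1,400; poverty gap index (FGT₁) = 0.28000.
After the £150 transfer: below the line — £750, £1,350, £1,550; poverty gap index (FGT₁) = 0.23500.
Reduction = 0.28000 − 0.23500 = 0.045.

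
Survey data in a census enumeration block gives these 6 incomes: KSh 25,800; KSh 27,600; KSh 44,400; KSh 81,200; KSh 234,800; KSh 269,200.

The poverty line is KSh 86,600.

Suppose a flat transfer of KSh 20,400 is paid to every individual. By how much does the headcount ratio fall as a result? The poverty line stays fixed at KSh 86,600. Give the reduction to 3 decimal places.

0.167

Before: below the line — KSh 25,800, KSh 27,600, KSh 44,400, KSh 81,200; headcount ratio = 0.66667.
After the KSh 20,400 transfer: below the line — KSh 46,200, KSh 48,000, KSh 64,800; headcount ratio = 0.50000.
Reduction = 0.66667 − 0.50000 = 0.167.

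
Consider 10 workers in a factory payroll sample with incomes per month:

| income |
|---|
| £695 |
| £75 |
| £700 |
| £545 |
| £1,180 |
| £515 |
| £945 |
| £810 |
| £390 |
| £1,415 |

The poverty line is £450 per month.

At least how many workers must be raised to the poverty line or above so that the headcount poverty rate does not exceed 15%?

1

2 of the 10 workers are poor, so H = 2/10 = 0.200.
A headcount ratio of at most 15% allows at most ⌊0.15 × 10⌋ = 1 poor workers.
So at least 2 − 1 = 1 must be lifted.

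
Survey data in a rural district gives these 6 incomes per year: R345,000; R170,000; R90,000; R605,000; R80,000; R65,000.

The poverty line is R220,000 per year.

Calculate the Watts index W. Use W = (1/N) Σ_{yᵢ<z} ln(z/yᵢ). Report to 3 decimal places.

0.564

Poor units: R65,000, R80,000, R90,000, R170,000 (q = 4 of N = 6).
ln(z/y) terms: ln(220000/65000) = 1.2192; ln(220000/80000) = 1.0116; ln(220000/90000) = 0.8938; ln(220000/170000) = 0.2578.
W = 3.382488 / 6 = 0.564.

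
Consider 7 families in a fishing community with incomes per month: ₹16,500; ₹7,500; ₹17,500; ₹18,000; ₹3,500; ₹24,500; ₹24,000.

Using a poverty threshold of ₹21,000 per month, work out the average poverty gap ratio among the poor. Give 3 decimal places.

Incomes under z: ₹3,500, ₹7,500, ₹16,500, ₹17,500, ₹18,000 (q = 5 of N = 7).
Relative gaps: 0.8333, 0.6429, 0.2143, 0.1667, 0.1429; sum = 2.000000.
I averages over the q = 5 poor units only: 2.000000 / 5 = 0.400.

0.400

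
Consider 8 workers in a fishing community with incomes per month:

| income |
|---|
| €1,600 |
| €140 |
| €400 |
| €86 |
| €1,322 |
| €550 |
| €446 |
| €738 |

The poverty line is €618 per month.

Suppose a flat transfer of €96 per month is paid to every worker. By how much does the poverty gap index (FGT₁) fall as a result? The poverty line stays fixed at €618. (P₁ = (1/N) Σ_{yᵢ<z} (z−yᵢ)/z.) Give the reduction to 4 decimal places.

Before: below the line — €86, €140, €400, €446, €550; poverty gap index (FGT₁) = 0.296926.
After the €96 transfer: below the line — €182, €236, €496, €542; poverty gap index (FGT₁) = 0.205502.
Reduction = 0.296926 − 0.205502 = 0.0914.

0.0914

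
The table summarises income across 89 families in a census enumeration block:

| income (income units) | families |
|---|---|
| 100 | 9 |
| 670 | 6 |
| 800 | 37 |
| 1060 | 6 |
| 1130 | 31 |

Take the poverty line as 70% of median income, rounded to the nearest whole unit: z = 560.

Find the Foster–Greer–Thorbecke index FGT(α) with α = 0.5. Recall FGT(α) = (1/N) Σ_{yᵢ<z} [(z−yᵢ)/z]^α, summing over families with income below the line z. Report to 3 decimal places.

Poor units: 9×100 (q = 9 of N = 89).
Shortfall ratios: (560−100)/560 = 0.8214 (×9).
Raised to α = 0.5: 0.90633 (×9).
Sum = 8.156943; FGT(0.5) = 8.156943 / 89 = 0.092.

0.092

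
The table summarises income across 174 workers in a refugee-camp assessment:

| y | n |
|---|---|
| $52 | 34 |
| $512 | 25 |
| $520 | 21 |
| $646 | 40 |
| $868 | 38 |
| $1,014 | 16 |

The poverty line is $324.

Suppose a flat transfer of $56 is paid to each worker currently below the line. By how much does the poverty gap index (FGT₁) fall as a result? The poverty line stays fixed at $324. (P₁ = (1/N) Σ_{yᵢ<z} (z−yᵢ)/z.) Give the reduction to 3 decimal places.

Before: below the line — 34×$52; poverty gap index (FGT₁) = 0.16404.
After the $56 transfer: below the line — 34×$108; poverty gap index (FGT₁) = 0.13027.
Reduction = 0.16404 − 0.13027 = 0.034.

0.034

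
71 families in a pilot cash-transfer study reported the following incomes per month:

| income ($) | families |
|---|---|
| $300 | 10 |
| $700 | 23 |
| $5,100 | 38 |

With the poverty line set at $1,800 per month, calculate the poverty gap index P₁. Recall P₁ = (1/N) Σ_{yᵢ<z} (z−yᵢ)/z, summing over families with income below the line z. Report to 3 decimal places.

0.315

Incomes under z: 10×$300, 23×$700 (q = 33 of N = 71).
Normalized shortfalls: (1800−300)/1800 = 0.8333 (×10); (1800−700)/1800 = 0.6111 (×23).
Σ = 22.388889. Dividing by the full population N = 71 gives P₁ = 0.315.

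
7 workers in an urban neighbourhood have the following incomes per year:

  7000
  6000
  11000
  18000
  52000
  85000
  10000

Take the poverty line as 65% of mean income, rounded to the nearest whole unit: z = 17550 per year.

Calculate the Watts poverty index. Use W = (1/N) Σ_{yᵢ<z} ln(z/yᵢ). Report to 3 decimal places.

Incomes under z: 6000, 7000, 10000, 11000 (q = 4 of N = 7).
Log gaps: ln(17550/6000) = 1.0733; ln(17550/7000) = 0.9191; ln(17550/10000) = 0.5625; ln(17550/11000) = 0.4672.
W = 3.022066 / 7 = 0.432.

0.432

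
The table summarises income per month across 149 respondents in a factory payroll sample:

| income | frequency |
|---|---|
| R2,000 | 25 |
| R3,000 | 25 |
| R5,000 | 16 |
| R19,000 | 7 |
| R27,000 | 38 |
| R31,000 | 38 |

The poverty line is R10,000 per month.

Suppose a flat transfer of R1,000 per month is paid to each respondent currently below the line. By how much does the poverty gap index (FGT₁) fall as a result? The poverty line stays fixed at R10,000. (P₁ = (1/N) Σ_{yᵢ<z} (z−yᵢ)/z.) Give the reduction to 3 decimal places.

Before: below the line — 25×R2,000, 25×R3,000, 16×R5,000; poverty gap index (FGT₁) = 0.30537.
After the R1,000 transfer: below the line — 25×R3,000, 25×R4,000, 16×R6,000; poverty gap index (FGT₁) = 0.26107.
Reduction = 0.30537 − 0.26107 = 0.044.

0.044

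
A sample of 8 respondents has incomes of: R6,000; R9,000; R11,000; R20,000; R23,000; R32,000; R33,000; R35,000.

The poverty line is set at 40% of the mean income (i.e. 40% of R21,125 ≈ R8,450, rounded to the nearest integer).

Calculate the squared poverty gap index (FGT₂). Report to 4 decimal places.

0.0105

Below the line: R6,000 (q = 1 of N = 8).
Normalized shortfalls: (8450−6000)/8450 = 0.2899.
Squared: 0.0841.
Sum = 0.084066; P₂ = 0.084066 / 8 = 0.0105.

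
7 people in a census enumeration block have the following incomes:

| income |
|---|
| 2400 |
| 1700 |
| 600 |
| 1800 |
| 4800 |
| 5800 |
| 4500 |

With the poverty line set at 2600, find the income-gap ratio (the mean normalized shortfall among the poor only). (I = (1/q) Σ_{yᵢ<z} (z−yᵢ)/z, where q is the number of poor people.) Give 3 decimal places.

0.375

Below the line: 600, 1700, 1800, 2400 (q = 4 of N = 7).
Shortfall ratios (z−y)/z: 0.7692, 0.3462, 0.3077, 0.0769; sum = 1.500000.
The income-gap ratio divides by q (the poor only): 1.500000 / 4 = 0.375.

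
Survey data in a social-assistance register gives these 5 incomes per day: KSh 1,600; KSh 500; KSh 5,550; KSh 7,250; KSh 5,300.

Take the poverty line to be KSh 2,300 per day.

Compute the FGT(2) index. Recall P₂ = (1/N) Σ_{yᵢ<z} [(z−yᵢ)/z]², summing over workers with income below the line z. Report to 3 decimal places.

Below the line: KSh 500, KSh 1,600 (q = 2 of N = 5).
Relative gaps: (2300−500)/2300 = 0.7826; (2300−1600)/2300 = 0.3043.
Squared: 0.6125; 0.0926.
Sum = 0.705104; P₂ = 0.705104 / 5 = 0.141.

0.141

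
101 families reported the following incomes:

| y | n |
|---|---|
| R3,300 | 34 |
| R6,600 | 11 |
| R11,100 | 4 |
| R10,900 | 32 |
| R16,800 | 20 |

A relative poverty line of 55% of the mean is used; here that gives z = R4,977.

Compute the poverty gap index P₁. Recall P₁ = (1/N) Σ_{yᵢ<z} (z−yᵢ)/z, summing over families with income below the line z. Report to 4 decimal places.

Below the line: 34×R3,300 (q = 34 of N = 101).
Gap ratios (z−y)/z: (4977−3300)/4977 = 0.3369 (×34).
Sum of shortfalls = 11.456299; P₁ averages over all N: 11.456299 / 101 = 0.1134.

0.1134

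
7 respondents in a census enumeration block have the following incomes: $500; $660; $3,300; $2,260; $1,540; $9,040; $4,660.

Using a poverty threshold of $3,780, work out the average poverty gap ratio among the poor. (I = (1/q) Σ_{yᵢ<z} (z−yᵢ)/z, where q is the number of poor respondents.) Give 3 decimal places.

0.563

Below z: $500, $660, $1,540, $2,260, $3,300 (q = 5 of N = 7).
Shortfall ratios (z−y)/z: 0.8677, 0.8254, 0.5926, 0.4021, 0.1270; sum = 2.814815.
I averages over the q = 5 poor units only: 2.814815 / 5 = 0.563.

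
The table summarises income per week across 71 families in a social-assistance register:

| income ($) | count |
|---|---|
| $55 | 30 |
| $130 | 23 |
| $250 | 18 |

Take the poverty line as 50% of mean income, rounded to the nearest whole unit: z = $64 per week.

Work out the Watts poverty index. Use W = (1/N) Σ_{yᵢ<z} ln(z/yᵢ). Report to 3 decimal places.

Below z: 30×$55 (q = 30 of N = 71).
Log shortfalls: ln(64/55) = 0.1515 (×30).
W = 4.546497 / 71 = 0.064.

0.064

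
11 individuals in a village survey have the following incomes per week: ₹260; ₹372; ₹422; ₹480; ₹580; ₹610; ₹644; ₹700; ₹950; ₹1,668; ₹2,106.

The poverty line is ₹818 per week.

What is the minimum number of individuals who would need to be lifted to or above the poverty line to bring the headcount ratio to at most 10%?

8 of the 11 individuals are poor, so H = 8/11 = 0.727.
A headcount ratio of at most 10% allows at most ⌊0.10 × 11⌋ = 1 poor individuals.
So at least 8 − 1 = 7 must be lifted.

7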